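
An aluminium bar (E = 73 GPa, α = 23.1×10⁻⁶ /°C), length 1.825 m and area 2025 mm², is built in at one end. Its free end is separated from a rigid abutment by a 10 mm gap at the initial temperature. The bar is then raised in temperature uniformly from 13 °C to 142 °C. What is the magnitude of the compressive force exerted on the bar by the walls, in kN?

P ≈ 0 kN

Unrestrained expansion: δ_free = αΔT L = 23.1×10⁻⁶ × 129 × 1825 = 5.438 mm.
This is smaller than the 10 mm clearance, so the bar expands freely without reaching the stop — the stress is zero.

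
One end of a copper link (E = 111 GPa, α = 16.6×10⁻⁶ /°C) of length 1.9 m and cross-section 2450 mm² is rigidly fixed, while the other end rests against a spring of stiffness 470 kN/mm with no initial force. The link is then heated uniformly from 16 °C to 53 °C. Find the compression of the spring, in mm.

δ ≈ 0.272 mm

If the spring were absent the link would lengthen by αΔT L = 16.6×10⁻⁶ × 37 × 1900 = 1.167 mm.
With a force P in the spring, the elastic change of the link is PL/(AE) and that of the spring is P/k; compatibility requires their sum to equal δ_free.
P [ L/(AE) + 1/k ] = δ_free → P [ 1900/(2450×111×10³) + 1/(470×10³) ] = 1.167.
P = 1.167 / 9.114×10⁻⁶ = 128000 N.
Spring compression = P/k = 128000/(470×10³) = 0.2724 mm.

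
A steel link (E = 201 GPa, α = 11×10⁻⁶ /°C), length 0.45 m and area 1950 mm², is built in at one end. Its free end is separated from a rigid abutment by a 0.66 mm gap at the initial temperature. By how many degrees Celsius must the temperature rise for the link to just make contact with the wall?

ΔT ≈ 133 °C

The gap closes when αΔT L = 0.66 mm, since the link is still unstressed at that instant.
So ΔT = g/(αL) = 0.66/(11×10⁻⁶ × 450) = 133.3 °C.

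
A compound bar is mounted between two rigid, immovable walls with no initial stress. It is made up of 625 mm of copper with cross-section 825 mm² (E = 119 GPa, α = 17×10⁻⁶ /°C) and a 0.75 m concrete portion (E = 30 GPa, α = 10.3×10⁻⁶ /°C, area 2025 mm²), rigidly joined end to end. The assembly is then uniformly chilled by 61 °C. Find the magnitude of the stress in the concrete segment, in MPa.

σ ≈ 29.5 MPa (tensile)

With the walls removed the bar would change length by δ_free = Σ αᵢΔT Lᵢ = 17×10⁻⁶×61×625 + 10.3×10⁻⁶×61×750 = 1.119 mm.
The walls prevent any net length change, so an axial force P (same in every segment) develops. Compatibility: P · Σ Lᵢ/(AᵢEᵢ) = δ_free.
Σ Lᵢ/(AᵢEᵢ) = 625/(825×119×10³) + 750/(2025×30×10³) = 1.871×10⁻⁵ mm/N.
Hence P = δ_free / Σ(L/AE) = 1.119/1.871×10⁻⁵ = 59.82 kN (tensile).
σ_{concrete} = P / A = 59820 / 2025 = 29.54 MPa.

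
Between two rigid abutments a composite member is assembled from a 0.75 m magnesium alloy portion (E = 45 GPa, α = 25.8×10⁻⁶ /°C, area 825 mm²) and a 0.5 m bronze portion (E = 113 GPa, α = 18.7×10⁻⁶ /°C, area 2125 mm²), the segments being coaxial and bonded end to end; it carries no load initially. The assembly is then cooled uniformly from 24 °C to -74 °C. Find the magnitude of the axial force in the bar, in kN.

P ≈ 126 kN (tensile)

With the walls removed the bar would change length by δ_free = Σ αᵢΔT Lᵢ = 25.8×10⁻⁶×98×750 + 18.7×10⁻⁶×98×500 = 2.813 mm.
The walls prevent any net length change, so an axial force P (same in every segment) develops. Compatibility: P · Σ Lᵢ/(AᵢEᵢ) = δ_free.
Σ Lᵢ/(AᵢEᵢ) = 750/(825×45×10³) + 500/(2125×113×10³) = 2.228×10⁻⁵ mm/N.
P = 2.813 / 2.228×10⁻⁵ = 126200 N = 126.2 kN, tensile.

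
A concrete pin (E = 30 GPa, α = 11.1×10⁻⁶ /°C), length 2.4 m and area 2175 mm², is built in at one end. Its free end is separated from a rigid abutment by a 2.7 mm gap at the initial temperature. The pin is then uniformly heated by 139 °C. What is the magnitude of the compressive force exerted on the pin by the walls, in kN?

Free thermal elongation = αΔT L = 11.1×10⁻⁶ × 139 × 2400 = 3.703 mm.
This exceeds the 2.7 mm gap, so the wall pushes back. The portion of expansion that must be recovered elastically is δ_free − gap = 3.703 − 2.7 = 1.003 mm.
That suppressed elongation corresponds to σ = E·Δ/L = 30×10³ × 1.003/2400 = 12.54 MPa.
Force on the wall = σA = 12.54 × 2175 mm² = 27.27 kN.

P ≈ 27.3 kN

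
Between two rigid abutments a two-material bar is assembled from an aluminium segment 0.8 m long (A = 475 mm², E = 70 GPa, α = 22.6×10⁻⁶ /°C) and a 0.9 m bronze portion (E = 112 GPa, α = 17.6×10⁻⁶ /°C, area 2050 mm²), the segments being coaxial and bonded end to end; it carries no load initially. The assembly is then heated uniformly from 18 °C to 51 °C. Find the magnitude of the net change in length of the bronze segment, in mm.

With the walls removed the bar would change length by δ_free = Σ αᵢΔT Lᵢ = 22.6×10⁻⁶×33×800 + 17.6×10⁻⁶×33×900 = 1.119 mm.
The rigid supports impose zero overall length change; the single axial force P common to all segments must satisfy P Σ Lᵢ/(AᵢEᵢ) = δ_free.
The series flexibility is Σ Lᵢ/(AᵢEᵢ) = 800/(475×70×10³) + 900/(2050×112×10³) = 2.798×10⁻⁵ mm/N.
Hence P = δ_free / Σ(L/AE) = 1.119/2.798×10⁻⁵ = 40.01 kN (compressive).
For the bronze segment, free thermal change = 17.6×10⁻⁶×33×900 = 0.5227 mm and elastic change from P = 40010×900/(2050×112×10³) = 0.1568 mm; these oppose, so the net change is 0.366 mm (segment lengthens).

|ΔL| ≈ 0.366 mm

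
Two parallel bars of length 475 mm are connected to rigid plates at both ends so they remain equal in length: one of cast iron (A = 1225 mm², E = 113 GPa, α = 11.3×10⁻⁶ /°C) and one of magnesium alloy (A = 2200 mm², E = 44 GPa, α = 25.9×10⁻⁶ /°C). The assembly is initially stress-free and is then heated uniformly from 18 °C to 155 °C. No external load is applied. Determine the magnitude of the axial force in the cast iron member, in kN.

Equilibrium of a rigid end plate with no external load gives equal and opposite internal forces ±P in the two members. Since α_{magnesium alloy} > α_{cast iron}, heating drives the magnesium alloy into compression and the cast iron into tension.
Setting the final lengths equal and cancelling L: (α₁ − α₂)ΔT = P/(A₁E₁) + P/(A₂E₂).
|α₁ − α₂|·ΔT = 14.6×10⁻⁶ × 137 = 0.002.
1/(A₁E₁) + 1/(A₂E₂) = 1/(1225×113×10³) + 1/(2200×44×10³) = 1.755×10⁻⁸ N⁻¹.
P = 0.002 / 1.755×10⁻⁸ = 113900 N = 113.9 kN.

P ≈ 114 kN (tensile in the cast iron)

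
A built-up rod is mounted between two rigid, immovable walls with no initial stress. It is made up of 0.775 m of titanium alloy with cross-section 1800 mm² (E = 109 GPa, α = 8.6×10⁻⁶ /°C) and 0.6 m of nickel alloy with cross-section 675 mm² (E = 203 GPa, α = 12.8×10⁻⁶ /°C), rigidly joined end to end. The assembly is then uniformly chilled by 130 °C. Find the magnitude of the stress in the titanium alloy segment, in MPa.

σ ≈ 124 MPa (tensile)

If the supports were absent, the total length change would be Σ αᵢΔT Lᵢ = 8.6×10⁻⁶×130×775 + 12.8×10⁻⁶×130×600 = 1.865 mm.
The rigid supports impose zero overall length change; the single axial force P common to all segments must satisfy P Σ Lᵢ/(AᵢEᵢ) = δ_free.
Σ Lᵢ/(AᵢEᵢ) = 775/(1800×109×10³) + 600/(675×203×10³) = 8.329×10⁻⁶ mm/N.
P = 1.865 / 8.329×10⁻⁶ = 223900 N = 223.9 kN, tensile.
σ_{titanium alloy} = P / A = 223900 / 1800 = 124.4 MPa.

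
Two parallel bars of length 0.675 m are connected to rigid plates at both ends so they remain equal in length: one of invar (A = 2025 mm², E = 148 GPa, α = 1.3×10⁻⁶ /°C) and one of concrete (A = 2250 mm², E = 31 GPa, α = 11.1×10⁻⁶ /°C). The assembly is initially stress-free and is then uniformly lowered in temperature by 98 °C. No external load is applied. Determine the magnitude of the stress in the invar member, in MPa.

Equilibrium of a rigid end plate with no external load gives equal and opposite internal forces ±P in the two members. Since α_{concrete} > α_{invar}, cooling drives the concrete into tension and the invar into compression.
Compatibility of the two members (thermal + elastic change equal): (α₁ − α₂)ΔT = P·[1/(A₁E₁) + 1/(A₂E₂)].
|α₁ − α₂|·ΔT = 9.8×10⁻⁶ × 98 = 0.0009604.
1/(A₁E₁) + 1/(A₂E₂) = 1/(2025×148×10³) + 1/(2250×31×10³) = 1.767×10⁻⁸ N⁻¹.
P = 0.0009604 / 1.767×10⁻⁸ = 54340 N = 54.34 kN.
σ_{invar} = P/A₁ = 54340/2025 = 26.84 MPa, compressive.

σ ≈ 26.8 MPa (compressive)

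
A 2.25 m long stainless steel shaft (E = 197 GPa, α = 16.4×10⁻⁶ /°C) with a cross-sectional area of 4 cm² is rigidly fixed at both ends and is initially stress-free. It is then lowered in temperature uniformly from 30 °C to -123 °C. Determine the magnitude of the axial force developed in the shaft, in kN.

The ends cannot move, so σ = EαΔT = 197×10³ × 16.4×10⁻⁶ × 153 = 494.3 MPa.
P = AEαΔT = 400 × 197×10³ × 16.4×10⁻⁶ × 153 = 197.7 kN (tensile).

P ≈ 198 kN (tensile)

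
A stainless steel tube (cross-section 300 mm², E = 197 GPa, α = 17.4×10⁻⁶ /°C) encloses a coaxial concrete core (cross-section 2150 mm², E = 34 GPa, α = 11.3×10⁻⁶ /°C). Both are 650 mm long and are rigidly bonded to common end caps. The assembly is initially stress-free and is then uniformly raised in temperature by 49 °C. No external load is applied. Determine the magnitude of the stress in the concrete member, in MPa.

Both members must finish at the same length. With the larger α, the stainless steel tends to over-expand; the plates restrain it, putting the stainless steel in compression and the concrete in tension. With no external load the two internal forces are equal and opposite, magnitude P.
Equating the net (thermal + elastic) strains gives |α₁ − α₂|·ΔT = P·[1/(A₁E₁) + 1/(A₂E₂)].
|α₁ − α₂|·ΔT = 6.1×10⁻⁶ × 49 = 0.0002989.
1/(A₁E₁) + 1/(A₂E₂) = 1/(300×197×10³) + 1/(2150×34×10³) = 3.06×10⁻⁸ N⁻¹.
So P = 0.0002989 / 3.06×10⁻⁸ = 9.768 kN.
σ_{concrete} = P/A₂ = 9768/2150 = 4.543 MPa, tensile.

σ ≈ 4.54 MPa (tensile)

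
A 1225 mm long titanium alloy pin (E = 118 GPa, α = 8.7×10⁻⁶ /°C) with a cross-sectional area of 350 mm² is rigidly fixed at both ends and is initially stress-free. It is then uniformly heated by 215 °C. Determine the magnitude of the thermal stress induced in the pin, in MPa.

σ ≈ 221 MPa (compressive)

The supports are rigid, so the total axial strain is zero. The restrained thermal strain is ε = αΔT = 8.7×10⁻⁶ × 215 = 1870.5×10⁻⁶.
The stress required to suppress this strain is σ = Eε = 118×10³ × 1870.5×10⁻⁶ = 220.7 MPa, compressive since the pin is trying to expand.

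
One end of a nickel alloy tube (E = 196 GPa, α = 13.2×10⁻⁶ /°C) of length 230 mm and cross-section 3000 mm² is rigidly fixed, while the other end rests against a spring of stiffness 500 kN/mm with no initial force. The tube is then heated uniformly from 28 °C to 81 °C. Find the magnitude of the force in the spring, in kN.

P ≈ 67.3 kN

The unrestrained thermal change is αΔT L = 13.2×10⁻⁶ × 53 × 230 = 0.1609 mm.
Let P be the compressive force at the spring. The tube shortens elastically by PL/(AE) and the spring compresses by P/k; together these equal δ_free.
P [ L/(AE) + 1/k ] = δ_free → P [ 230/(3000×196×10³) + 1/(500×10³) ] = 0.1609.
P = 0.1609 / 2.391×10⁻⁶ = 67290 N.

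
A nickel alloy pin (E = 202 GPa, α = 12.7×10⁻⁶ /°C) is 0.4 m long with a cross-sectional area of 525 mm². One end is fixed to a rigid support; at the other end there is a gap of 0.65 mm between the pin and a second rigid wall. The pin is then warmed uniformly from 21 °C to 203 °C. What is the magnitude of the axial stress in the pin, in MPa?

Unrestrained expansion: δ_free = αΔT L = 12.7×10⁻⁶ × 182 × 400 = 0.9246 mm.
After closing the 0.65 mm clearance, 0.9246 − 0.65 = 0.2746 mm of expansion remains to be suppressed by the wall.
Compatibility: PL/(AE) = 0.2746 mm, so σ = P/A = E × (0.2746/400) = 138.7 MPa.

σ ≈ 139 MPa (compressive)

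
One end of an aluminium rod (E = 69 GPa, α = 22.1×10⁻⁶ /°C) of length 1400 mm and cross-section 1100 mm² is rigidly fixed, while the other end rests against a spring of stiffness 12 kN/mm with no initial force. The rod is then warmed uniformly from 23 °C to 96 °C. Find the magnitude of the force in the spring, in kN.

Free thermal expansion: δ_free = αΔT L = 22.1×10⁻⁶ × 73 × 1400 = 2.259 mm.
With a force P in the spring, the elastic change of the rod is PL/(AE) and that of the spring is P/k; compatibility requires their sum to equal δ_free.
P [ L/(AE) + 1/k ] = δ_free → P [ 1400/(1100×69×10³) + 1/(12×10³) ] = 2.259.
P = 2.259 / 0.0001018 = 22190 N.

P ≈ 22.2 kN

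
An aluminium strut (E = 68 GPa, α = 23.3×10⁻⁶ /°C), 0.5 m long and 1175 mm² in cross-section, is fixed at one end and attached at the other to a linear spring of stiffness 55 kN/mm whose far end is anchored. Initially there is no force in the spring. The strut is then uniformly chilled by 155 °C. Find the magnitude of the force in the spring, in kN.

The unrestrained thermal change is αΔT L = 23.3×10⁻⁶ × 155 × 500 = 1.806 mm.
Let P be the tensile force in the spring. The strut extends elastically by PL/(AE) and the spring stretches by P/k; together these equal δ_free.
P [ L/(AE) + 1/k ] = δ_free → P [ 500/(1175×68×10³) + 1/(55×10³) ] = 1.806.
P = 1.806 / 2.444×10⁻⁵ = 73890 N.

P ≈ 73.9 kN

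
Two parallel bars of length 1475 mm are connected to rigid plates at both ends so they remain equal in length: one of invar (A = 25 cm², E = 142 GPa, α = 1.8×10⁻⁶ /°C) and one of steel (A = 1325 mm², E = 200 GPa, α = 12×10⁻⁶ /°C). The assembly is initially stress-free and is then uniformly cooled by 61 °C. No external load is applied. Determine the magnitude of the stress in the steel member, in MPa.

The steel has the larger α, so on cooling it would change length more than the invar if both were free. The rigid plates force a common final length, so the steel is put into tension and the invar into compression, with equal and opposite forces P (no external load).
Compatibility of the two members (thermal + elastic change equal): (α₁ − α₂)ΔT = P·[1/(A₁E₁) + 1/(A₂E₂)].
|α₁ − α₂|·ΔT = 10.2×10⁻⁶ × 61 = 0.0006222.
1/(A₁E₁) + 1/(A₂E₂) = 1/(2500×142×10³) + 1/(1325×200×10³) = 6.59×10⁻⁹ N⁻¹.
So P = 0.0006222 / 6.59×10⁻⁹ = 94.41 kN.
σ_{steel} = P/A₂ = 94410/1325 = 71.25 MPa, tensile.

σ ≈ 71.3 MPa (tensile)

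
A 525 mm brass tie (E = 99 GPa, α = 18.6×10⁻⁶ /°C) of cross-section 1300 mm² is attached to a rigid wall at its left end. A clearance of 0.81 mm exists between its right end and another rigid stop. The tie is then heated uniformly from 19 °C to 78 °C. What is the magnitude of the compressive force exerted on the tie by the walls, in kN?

P ≈ 0 kN

If the wall were absent the tie would grow by αΔT L = 18.6×10⁻⁶ × 59 × 525 = 0.5761 mm.
Since δ_free = 0.576 mm is less than the 0.81 mm gap, the tie never touches the wall. No axial force develops.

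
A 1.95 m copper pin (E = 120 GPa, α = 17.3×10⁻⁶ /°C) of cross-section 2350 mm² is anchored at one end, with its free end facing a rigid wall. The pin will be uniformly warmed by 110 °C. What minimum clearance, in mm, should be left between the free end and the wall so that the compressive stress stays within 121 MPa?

With no wall the pin would lengthen by αΔT L = 17.3×10⁻⁶ × 110 × 1950 = 3.711 mm.
A stress of 121 MPa corresponds to the wall pushing the pin back by σL/E = 121×1950/(120×10³) = 1.966 mm.
The gap must absorb the remainder: g_min = 3.711 − 1.966 = 1.745 mm.

g ≈ 1.74 mm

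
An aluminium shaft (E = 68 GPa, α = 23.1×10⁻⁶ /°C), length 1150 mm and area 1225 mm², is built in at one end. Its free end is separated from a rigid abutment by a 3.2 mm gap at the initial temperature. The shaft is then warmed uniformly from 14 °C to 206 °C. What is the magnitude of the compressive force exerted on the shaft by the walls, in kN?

P ≈ 138 kN

If the wall were absent the shaft would grow by αΔT L = 23.1×10⁻⁶ × 192 × 1150 = 5.1 mm.
The gap closes (δ_free > 3.2 mm) and the wall then resists a further 5.1 − 3.2 = 1.9 mm of expansion.
That suppressed elongation corresponds to σ = E·Δ/L = 68×10³ × 1.9/1150 = 112.4 MPa.
P = σA = 112.4 × 1225 = 137.7 kN.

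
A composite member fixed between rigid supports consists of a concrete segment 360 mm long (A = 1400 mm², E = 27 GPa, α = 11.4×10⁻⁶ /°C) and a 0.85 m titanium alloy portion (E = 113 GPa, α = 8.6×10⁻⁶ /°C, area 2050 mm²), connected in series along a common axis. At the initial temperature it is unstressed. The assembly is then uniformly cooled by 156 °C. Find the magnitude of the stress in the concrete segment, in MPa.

σ ≈ 96.4 MPa (tensile)

Free thermal contraction of the whole bar: Σ αᵢΔT Lᵢ = 11.4×10⁻⁶×156×360 + 8.6×10⁻⁶×156×850 = 1.781 mm.
Since the ends are fixed, an axial force P builds up, equal in every segment, with P · Σ Lᵢ/(AᵢEᵢ) = δ_free.
Σ Lᵢ/(AᵢEᵢ) = 360/(1400×27×10³) + 850/(2050×113×10³) = 1.319×10⁻⁵ mm/N.
P = 1.781 / 1.319×10⁻⁵ = 135000 N = 135 kN, tensile.
σ_{concrete} = P / A = 135000 / 1400 = 96.4 MPa.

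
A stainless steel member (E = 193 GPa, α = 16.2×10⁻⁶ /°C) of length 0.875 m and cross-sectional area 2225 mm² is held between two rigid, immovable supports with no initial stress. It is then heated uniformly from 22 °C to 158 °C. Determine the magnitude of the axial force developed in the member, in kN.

P ≈ 946 kN (compressive)

Full restraint means ε = 0, so the stress is σ = EαΔT = 193×10³ × 16.2×10⁻⁶ × 136 = 425.2 MPa.
Axial force P = σA = 425.2 × 2225 = 946100 N = 946.1 kN, compressive.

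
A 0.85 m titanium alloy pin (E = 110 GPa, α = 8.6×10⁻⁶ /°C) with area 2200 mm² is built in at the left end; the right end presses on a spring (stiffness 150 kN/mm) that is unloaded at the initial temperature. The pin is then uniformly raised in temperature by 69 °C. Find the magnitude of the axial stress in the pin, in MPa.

Free thermal expansion: δ_free = αΔT L = 8.6×10⁻⁶ × 69 × 850 = 0.5044 mm.
Let P be the compressive force at the spring. The pin shortens elastically by PL/(AE) and the spring compresses by P/k; together these equal δ_free.
So P = δ_free / [L/(AE) + 1/k] = 0.5044 / [ 850/(2200×110×10³) + 1/(150×10³) ].
P = 0.5044 / 1.018×10⁻⁵ = 49550 N.
σ = P/A = 49550/2200 = 22.52 MPa.

σ ≈ 22.5 MPa (compressive)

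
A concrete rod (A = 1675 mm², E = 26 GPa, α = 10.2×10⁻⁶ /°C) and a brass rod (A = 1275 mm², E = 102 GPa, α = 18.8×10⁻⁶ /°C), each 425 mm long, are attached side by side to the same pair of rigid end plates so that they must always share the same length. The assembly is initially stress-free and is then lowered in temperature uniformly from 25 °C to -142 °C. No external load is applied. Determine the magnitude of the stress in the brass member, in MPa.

σ ≈ 36.7 MPa (tensile)

Equilibrium of a rigid end plate with no external load gives equal and opposite internal forces ±P in the two members. Since α_{brass} > α_{concrete}, cooling drives the brass into tension and the concrete into compression.
Setting the final lengths equal and cancelling L: (α₁ − α₂)ΔT = P/(A₁E₁) + P/(A₂E₂).
|α₁ − α₂|·ΔT = 8.6×10⁻⁶ × 167 = 0.001436.
1/(A₁E₁) + 1/(A₂E₂) = 1/(1675×26×10³) + 1/(1275×102×10³) = 3.065×10⁻⁸ N⁻¹.
P = 0.001436 / 3.065×10⁻⁸ = 46860 N = 46.86 kN.
σ_{brass} = P/A₂ = 46860/1275 = 36.75 MPa, tensile.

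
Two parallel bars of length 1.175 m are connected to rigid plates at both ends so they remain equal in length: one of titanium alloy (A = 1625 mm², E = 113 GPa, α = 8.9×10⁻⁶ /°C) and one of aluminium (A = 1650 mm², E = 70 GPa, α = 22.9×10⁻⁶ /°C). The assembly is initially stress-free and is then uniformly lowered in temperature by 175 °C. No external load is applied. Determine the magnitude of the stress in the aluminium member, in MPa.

Equilibrium of a rigid end plate with no external load gives equal and opposite internal forces ±P in the two members. Since α_{aluminium} > α_{titanium alloy}, cooling drives the aluminium into tension and the titanium alloy into compression.
Equating the net (thermal + elastic) strains gives |α₁ − α₂|·ΔT = P·[1/(A₁E₁) + 1/(A₂E₂)].
|α₁ − α₂|·ΔT = 14×10⁻⁶ × 175 = 0.00245.
1/(A₁E₁) + 1/(A₂E₂) = 1/(1625×113×10³) + 1/(1650×70×10³) = 1.41×10⁻⁸ N⁻¹.
P = 0.00245 / 1.41×10⁻⁸ = 173700 N = 173.7 kN.
σ_{aluminium} = P/A₂ = 173700/1650 = 105.3 MPa, tensile.

σ ≈ 105 MPa (tensile)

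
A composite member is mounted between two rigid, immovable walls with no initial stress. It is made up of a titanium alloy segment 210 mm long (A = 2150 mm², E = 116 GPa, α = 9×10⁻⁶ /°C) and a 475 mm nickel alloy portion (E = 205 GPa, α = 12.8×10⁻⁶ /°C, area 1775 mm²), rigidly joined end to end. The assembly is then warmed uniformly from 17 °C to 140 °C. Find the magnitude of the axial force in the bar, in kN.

P ≈ 457 kN (compressive)

If the supports were absent, the total length change would be Σ αᵢΔT Lᵢ = 9×10⁻⁶×123×210 + 12.8×10⁻⁶×123×475 = 0.9803 mm.
The walls prevent any net length change, so an axial force P (same in every segment) develops. Compatibility: P · Σ Lᵢ/(AᵢEᵢ) = δ_free.
The series flexibility is Σ Lᵢ/(AᵢEᵢ) = 210/(2150×116×10³) + 475/(1775×205×10³) = 2.147×10⁻⁶ mm/N.
P = 0.9803 / 2.147×10⁻⁶ = 456500 N = 456.5 kN, compressive.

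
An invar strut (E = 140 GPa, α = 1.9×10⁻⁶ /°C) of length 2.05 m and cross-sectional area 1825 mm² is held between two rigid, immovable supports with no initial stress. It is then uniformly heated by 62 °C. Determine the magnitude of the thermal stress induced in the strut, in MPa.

Because both ends are immovable the net strain is zero, and the suppressed thermal strain is αΔT = 1.9×10⁻⁶ × 62 = 117.8×10⁻⁶.
The stress required to suppress this strain is σ = Eε = 140×10³ × 117.8×10⁻⁶ = 16.49 MPa, compressive since the strut is trying to expand.

σ ≈ 16.5 MPa (compressive)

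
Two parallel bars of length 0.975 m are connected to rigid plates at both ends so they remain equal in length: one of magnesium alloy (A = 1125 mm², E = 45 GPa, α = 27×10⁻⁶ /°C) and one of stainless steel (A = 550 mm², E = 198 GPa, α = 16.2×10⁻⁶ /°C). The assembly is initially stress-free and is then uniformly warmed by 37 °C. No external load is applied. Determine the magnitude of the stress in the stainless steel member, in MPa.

σ ≈ 25.1 MPa (tensile)

Both members must finish at the same length. With the larger α, the magnesium alloy tends to over-expand; the plates restrain it, putting the magnesium alloy in compression and the stainless steel in tension. With no external load the two internal forces are equal and opposite, magnitude P.
Compatibility of the two members (thermal + elastic change equal): (α₁ − α₂)ΔT = P·[1/(A₁E₁) + 1/(A₂E₂)].
|α₁ − α₂|·ΔT = 10.8×10⁻⁶ × 37 = 0.0003996.
1/(A₁E₁) + 1/(A₂E₂) = 1/(1125×45×10³) + 1/(550×198×10³) = 2.894×10⁻⁸ N⁻¹.
So P = 0.0003996 / 2.894×10⁻⁸ = 13.81 kN.
σ_{stainless steel} = P/A₂ = 13810/550 = 25.11 MPa, tensile.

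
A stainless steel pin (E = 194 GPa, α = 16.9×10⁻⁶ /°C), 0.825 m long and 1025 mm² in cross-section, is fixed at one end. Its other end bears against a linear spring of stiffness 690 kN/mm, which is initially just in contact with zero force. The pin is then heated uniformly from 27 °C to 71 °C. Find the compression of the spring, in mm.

δ ≈ 0.159 mm

The unrestrained thermal change is αΔT L = 16.9×10⁻⁶ × 44 × 825 = 0.6135 mm.
Let P be the compressive force at the spring. The pin shortens elastically by PL/(AE) and the spring compresses by P/k; together these equal δ_free.
P [ L/(AE) + 1/k ] = δ_free → P [ 825/(1025×194×10³) + 1/(690×10³) ] = 0.6135.
P = 0.6135 / 5.598×10⁻⁶ = 109600 N.
Spring compression = P/k = 109600/(690×10³) = 0.1588 mm.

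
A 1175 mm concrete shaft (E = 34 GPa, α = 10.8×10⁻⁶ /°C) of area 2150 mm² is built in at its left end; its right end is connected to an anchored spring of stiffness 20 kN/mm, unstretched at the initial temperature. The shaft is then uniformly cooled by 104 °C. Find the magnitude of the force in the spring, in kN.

If the spring were absent the shaft would shorten by αΔT L = 10.8×10⁻⁶ × 104 × 1175 = 1.32 mm.
With a force P in the spring, the elastic change of the shaft is PL/(AE) and that of the spring is P/k; compatibility requires their sum to equal δ_free.
P [ L/(AE) + 1/k ] = δ_free → P [ 1175/(2150×34×10³) + 1/(20×10³) ] = 1.32.
P = 1.32 / 6.607×10⁻⁵ = 19970 N.

P ≈ 20 kN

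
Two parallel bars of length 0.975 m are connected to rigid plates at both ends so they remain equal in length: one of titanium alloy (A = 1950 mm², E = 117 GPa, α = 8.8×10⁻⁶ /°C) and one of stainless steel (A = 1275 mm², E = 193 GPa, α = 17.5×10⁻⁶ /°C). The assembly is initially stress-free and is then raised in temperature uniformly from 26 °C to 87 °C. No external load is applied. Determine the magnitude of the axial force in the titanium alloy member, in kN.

Both members must finish at the same length. With the larger α, the stainless steel tends to over-expand; the plates restrain it, putting the stainless steel in compression and the titanium alloy in tension. With no external load the two internal forces are equal and opposite, magnitude P.
Setting the final lengths equal and cancelling L: (α₁ − α₂)ΔT = P/(A₁E₁) + P/(A₂E₂).
|α₁ − α₂|·ΔT = 8.7×10⁻⁶ × 61 = 0.0005307.
1/(A₁E₁) + 1/(A₂E₂) = 1/(1950×117×10³) + 1/(1275×193×10³) = 8.447×10⁻⁹ N⁻¹.
So P = 0.0005307 / 8.447×10⁻⁹ = 62.83 kN.

P ≈ 62.8 kN (tensile in the titanium alloy)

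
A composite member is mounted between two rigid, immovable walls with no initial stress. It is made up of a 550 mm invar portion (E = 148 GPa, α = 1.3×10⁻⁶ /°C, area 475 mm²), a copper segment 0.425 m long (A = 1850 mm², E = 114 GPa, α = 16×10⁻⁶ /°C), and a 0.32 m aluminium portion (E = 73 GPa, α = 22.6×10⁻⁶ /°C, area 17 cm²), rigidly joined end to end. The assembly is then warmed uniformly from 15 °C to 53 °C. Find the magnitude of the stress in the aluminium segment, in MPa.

σ ≈ 26.5 MPa (compressive)

With the walls removed the bar would change length by δ_free = Σ αᵢΔT Lᵢ = 1.3×10⁻⁶×38×550 + 16×10⁻⁶×38×425 + 22.6×10⁻⁶×38×320 = 0.5604 mm.
Since the ends are fixed, an axial force P builds up, equal in every segment, with P · Σ Lᵢ/(AᵢEᵢ) = δ_free.
The series flexibility is Σ Lᵢ/(AᵢEᵢ) = 550/(475×148×10³) + 425/(1850×114×10³) + 320/(1700×73×10³) = 1.242×10⁻⁵ mm/N.
P = 0.5604 / 1.242×10⁻⁵ = 45130 N = 45.13 kN, compressive.
σ_{aluminium} = P / A = 45130 / 1700 = 26.55 MPa.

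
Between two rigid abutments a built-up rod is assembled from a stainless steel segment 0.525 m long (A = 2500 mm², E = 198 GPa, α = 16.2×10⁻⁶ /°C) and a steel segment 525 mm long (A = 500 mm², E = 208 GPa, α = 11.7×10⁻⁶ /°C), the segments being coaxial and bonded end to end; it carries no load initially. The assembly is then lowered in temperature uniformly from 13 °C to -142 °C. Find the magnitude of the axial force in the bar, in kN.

P ≈ 372 kN (tensile)

Free thermal contraction of the whole bar: Σ αᵢΔT Lᵢ = 16.2×10⁻⁶×155×525 + 11.7×10⁻⁶×155×525 = 2.27 mm.
The walls prevent any net length change, so an axial force P (same in every segment) develops. Compatibility: P · Σ Lᵢ/(AᵢEᵢ) = δ_free.
The series flexibility is Σ Lᵢ/(AᵢEᵢ) = 525/(2500×198×10³) + 525/(500×208×10³) = 6.109×10⁻⁶ mm/N.
Hence P = δ_free / Σ(L/AE) = 2.27/6.109×10⁻⁶ = 371.7 kN (tensile).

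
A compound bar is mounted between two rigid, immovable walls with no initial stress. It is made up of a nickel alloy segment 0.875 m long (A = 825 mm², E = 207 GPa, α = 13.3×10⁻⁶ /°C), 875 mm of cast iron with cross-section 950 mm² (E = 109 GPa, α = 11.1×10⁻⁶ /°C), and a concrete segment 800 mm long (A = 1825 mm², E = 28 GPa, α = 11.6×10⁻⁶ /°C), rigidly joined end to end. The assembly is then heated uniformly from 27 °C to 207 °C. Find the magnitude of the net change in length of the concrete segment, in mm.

|ΔL| ≈ 1.28 mm

If the supports were absent, the total length change would be Σ αᵢΔT Lᵢ = 13.3×10⁻⁶×180×875 + 11.1×10⁻⁶×180×875 + 11.6×10⁻⁶×180×800 = 5.513 mm.
Since the ends are fixed, an axial force P builds up, equal in every segment, with P · Σ Lᵢ/(AᵢEᵢ) = δ_free.
The series flexibility is Σ Lᵢ/(AᵢEᵢ) = 875/(825×207×10³) + 875/(950×109×10³) + 800/(1825×28×10³) = 2.923×10⁻⁵ mm/N.
P = 5.513 / 2.923×10⁻⁵ = 188600 N = 188.6 kN, compressive.
For the concrete segment, free thermal change = 11.6×10⁻⁶×180×800 = 1.67 mm and elastic change from P = 188600×800/(1825×28×10³) = 2.953 mm; these oppose, so the net change is 1.28 mm (segment shortens).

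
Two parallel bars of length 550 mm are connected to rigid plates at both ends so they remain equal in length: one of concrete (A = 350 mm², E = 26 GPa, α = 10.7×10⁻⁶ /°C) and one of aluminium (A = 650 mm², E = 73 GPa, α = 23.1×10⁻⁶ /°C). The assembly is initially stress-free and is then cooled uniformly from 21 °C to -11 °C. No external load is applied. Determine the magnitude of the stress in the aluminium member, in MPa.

The aluminium has the larger α, so on cooling it would change length more than the concrete if both were free. The rigid plates force a common final length, so the aluminium is put into tension and the concrete into compression, with equal and opposite forces P (no external load).
Compatibility of the two members (thermal + elastic change equal): (α₁ − α₂)ΔT = P·[1/(A₁E₁) + 1/(A₂E₂)].
|α₁ − α₂|·ΔT = 12.4×10⁻⁶ × 32 = 0.0003968.
1/(A₁E₁) + 1/(A₂E₂) = 1/(350×26×10³) + 1/(650×73×10³) = 1.31×10⁻⁷ N⁻¹.
So P = 0.0003968 / 1.31×10⁻⁷ = 3.03 kN.
σ_{aluminium} = P/A₂ = 3030/650 = 4.661 MPa, tensile.

σ ≈ 4.66 MPa (tensile)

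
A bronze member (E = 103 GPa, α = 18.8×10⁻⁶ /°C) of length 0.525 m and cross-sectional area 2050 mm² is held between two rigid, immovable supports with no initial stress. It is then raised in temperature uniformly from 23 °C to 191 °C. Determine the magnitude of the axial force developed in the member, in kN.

With zero net strain, σ = E·αΔT = 103 GPa × 18.8×10⁻⁶ × 168 = 325.3 MPa.
Axial force P = σA = 325.3 × 2050 = 666900 N = 666.9 kN, compressive.

P ≈ 667 kN (compressive)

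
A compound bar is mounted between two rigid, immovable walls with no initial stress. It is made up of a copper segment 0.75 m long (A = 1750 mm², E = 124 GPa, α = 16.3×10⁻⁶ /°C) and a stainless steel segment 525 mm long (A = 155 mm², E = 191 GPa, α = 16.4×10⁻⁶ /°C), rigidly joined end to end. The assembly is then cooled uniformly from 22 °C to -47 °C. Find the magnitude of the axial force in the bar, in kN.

P ≈ 67.8 kN (tensile)

If the supports were absent, the total length change would be Σ αᵢΔT Lᵢ = 16.3×10⁻⁶×69×750 + 16.4×10⁻⁶×69×525 = 1.438 mm.
Since the ends are fixed, an axial force P builds up, equal in every segment, with P · Σ Lᵢ/(AᵢEᵢ) = δ_free.
Σ Lᵢ/(AᵢEᵢ) = 750/(1750×124×10³) + 525/(155×191×10³) = 2.119×10⁻⁵ mm/N.
Hence P = δ_free / Σ(L/AE) = 1.438/2.119×10⁻⁵ = 67.84 kN (tensile).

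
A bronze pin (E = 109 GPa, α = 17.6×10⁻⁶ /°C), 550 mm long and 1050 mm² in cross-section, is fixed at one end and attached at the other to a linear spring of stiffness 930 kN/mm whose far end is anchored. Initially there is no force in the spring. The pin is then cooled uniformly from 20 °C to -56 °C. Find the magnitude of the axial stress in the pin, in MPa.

σ ≈ 119 MPa (tensile)

If the spring were absent the pin would shorten by αΔT L = 17.6×10⁻⁶ × 76 × 550 = 0.7357 mm.
With a force P in the spring, the elastic change of the pin is PL/(AE) and that of the spring is P/k; compatibility requires their sum to equal δ_free.
P [ L/(AE) + 1/k ] = δ_free → P [ 550/(1050×109×10³) + 1/(930×10³) ] = 0.7357.
P = 0.7357 / 5.881×10⁻⁶ = 125100 N.
σ = P/A = 125100/1050 = 119.1 MPa.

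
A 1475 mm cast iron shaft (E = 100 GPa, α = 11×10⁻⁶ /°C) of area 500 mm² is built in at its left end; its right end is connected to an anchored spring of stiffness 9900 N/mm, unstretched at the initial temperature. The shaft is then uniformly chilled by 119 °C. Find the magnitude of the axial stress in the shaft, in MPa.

If the spring were absent the shaft would shorten by αΔT L = 11×10⁻⁶ × 119 × 1475 = 1.931 mm.
With a force P in the spring, the elastic change of the shaft is PL/(AE) and that of the spring is P/k; compatibility requires their sum to equal δ_free.
So P = δ_free / [L/(AE) + 1/k] = 1.931 / [ 1475/(500×100×10³) + 1/(9900) ].
P = 1.931 / 0.0001305 = 14790 N.
σ = P/A = 14790/500 = 29.59 MPa.

σ ≈ 29.6 MPa (tensile)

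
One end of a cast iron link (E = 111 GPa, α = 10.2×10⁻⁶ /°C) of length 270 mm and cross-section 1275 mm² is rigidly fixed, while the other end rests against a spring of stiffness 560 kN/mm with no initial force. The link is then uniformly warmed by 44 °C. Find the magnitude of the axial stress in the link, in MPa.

σ ≈ 25.7 MPa (compressive)

If the spring were absent the link would lengthen by αΔT L = 10.2×10⁻⁶ × 44 × 270 = 0.1212 mm.
Let P be the compressive force at the spring. The link shortens elastically by PL/(AE) and the spring compresses by P/k; together these equal δ_free.
So P = δ_free / [L/(AE) + 1/k] = 0.1212 / [ 270/(1275×111×10³) + 1/(560×10³) ].
P = 0.1212 / 3.694×10⁻⁶ = 32810 N.
σ = P/A = 32810/1275 = 25.73 MPa.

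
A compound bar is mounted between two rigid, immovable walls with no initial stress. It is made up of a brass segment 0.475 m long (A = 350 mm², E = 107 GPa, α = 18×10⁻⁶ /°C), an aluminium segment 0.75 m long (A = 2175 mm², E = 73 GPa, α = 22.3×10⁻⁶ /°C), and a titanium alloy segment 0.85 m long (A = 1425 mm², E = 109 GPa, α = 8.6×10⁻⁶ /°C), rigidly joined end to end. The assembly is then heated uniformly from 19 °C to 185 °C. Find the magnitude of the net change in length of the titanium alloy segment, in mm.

If the supports were absent, the total length change would be Σ αᵢΔT Lᵢ = 18×10⁻⁶×166×475 + 22.3×10⁻⁶×166×750 + 8.6×10⁻⁶×166×850 = 5.409 mm.
The walls prevent any net length change, so an axial force P (same in every segment) develops. Compatibility: P · Σ Lᵢ/(AᵢEᵢ) = δ_free.
The series flexibility is Σ Lᵢ/(AᵢEᵢ) = 475/(350×107×10³) + 750/(2175×73×10³) + 850/(1425×109×10³) = 2.288×10⁻⁵ mm/N.
P = 5.409 / 2.288×10⁻⁵ = 236400 N = 236.4 kN, compressive.
For the titanium alloy segment, free thermal change = 8.6×10⁻⁶×166×850 = 1.213 mm and elastic change from P = 236400×850/(1425×109×10³) = 1.294 mm; these oppose, so the net change is 0.0803 mm (segment shortens).

|ΔL| ≈ 0.0803 mm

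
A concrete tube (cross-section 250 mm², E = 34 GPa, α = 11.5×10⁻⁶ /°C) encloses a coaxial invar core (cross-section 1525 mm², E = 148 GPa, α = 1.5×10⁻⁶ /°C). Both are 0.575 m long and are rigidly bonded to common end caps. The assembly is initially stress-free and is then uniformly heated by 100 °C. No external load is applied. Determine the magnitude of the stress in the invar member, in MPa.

Equilibrium of a rigid end plate with no external load gives equal and opposite internal forces ±P in the two members. Since α_{concrete} > α_{invar}, heating drives the concrete into compression and the invar into tension.
Setting the final lengths equal and cancelling L: (α₁ − α₂)ΔT = P/(A₁E₁) + P/(A₂E₂).
|α₁ − α₂|·ΔT = 10×10⁻⁶ × 100 = 0.001.
1/(A₁E₁) + 1/(A₂E₂) = 1/(250×34×10³) + 1/(1525×148×10³) = 1.221×10⁻⁷ N⁻¹.
So P = 0.001 / 1.221×10⁻⁷ = 8.192 kN.
σ_{invar} = P/A₂ = 8192/1525 = 5.371 MPa, tensile.

σ ≈ 5.37 MPa (tensile)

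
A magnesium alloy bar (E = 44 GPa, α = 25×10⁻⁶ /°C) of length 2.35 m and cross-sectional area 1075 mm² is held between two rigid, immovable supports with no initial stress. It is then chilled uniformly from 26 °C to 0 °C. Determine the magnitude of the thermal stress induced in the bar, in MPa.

σ ≈ 28.6 MPa (tensile)

With length fixed, the mechanical strain must cancel the thermal strain αΔT = 25×10⁻⁶ × 26 = 650×10⁻⁶.
Hence σ = E·αΔT = 44×10³ × 650×10⁻⁶ = 28.6 MPa, tensile.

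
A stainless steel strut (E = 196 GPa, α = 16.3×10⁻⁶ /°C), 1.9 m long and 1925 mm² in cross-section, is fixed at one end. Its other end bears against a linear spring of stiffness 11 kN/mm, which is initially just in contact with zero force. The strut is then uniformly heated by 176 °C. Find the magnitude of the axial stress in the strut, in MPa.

If the spring were absent the strut would lengthen by αΔT L = 16.3×10⁻⁶ × 176 × 1900 = 5.451 mm.
Let P be the compressive force at the spring. The strut shortens elastically by PL/(AE) and the spring compresses by P/k; together these equal δ_free.
P [ L/(AE) + 1/k ] = δ_free → P [ 1900/(1925×196×10³) + 1/(11×10³) ] = 5.451.
P = 5.451 / 9.594×10⁻⁵ = 56810 N.
σ = P/A = 56810/1925 = 29.51 MPa.

σ ≈ 29.5 MPa (compressive)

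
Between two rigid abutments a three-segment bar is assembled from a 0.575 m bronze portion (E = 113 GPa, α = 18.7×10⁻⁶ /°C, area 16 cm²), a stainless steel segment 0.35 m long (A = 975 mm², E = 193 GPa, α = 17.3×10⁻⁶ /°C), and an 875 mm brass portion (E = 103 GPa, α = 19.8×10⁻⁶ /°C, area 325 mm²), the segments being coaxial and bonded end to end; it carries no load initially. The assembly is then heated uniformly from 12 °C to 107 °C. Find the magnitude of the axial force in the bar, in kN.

P ≈ 104 kN (compressive)

With the walls removed the bar would change length by δ_free = Σ αᵢΔT Lᵢ = 18.7×10⁻⁶×95×575 + 17.3×10⁻⁶×95×350 + 19.8×10⁻⁶×95×875 = 3.243 mm.
The rigid supports impose zero overall length change; the single axial force P common to all segments must satisfy P Σ Lᵢ/(AᵢEᵢ) = δ_free.
Σ Lᵢ/(AᵢEᵢ) = 575/(1600×113×10³) + 350/(975×193×10³) + 875/(325×103×10³) = 3.118×10⁻⁵ mm/N.
So P = 3.243 / 3.118×10⁻⁵ = 104 kN, compressive.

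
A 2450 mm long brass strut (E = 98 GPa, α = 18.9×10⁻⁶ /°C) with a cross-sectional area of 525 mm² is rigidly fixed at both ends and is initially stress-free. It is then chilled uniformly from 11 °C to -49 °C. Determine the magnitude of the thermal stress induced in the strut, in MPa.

The supports are rigid, so the total axial strain is zero. The restrained thermal strain is ε = αΔT = 18.9×10⁻⁶ × 60 = 1134×10⁻⁶.
Hence σ = E·αΔT = 98×10³ × 1134×10⁻⁶ = 111.1 MPa, tensile.

σ ≈ 111 MPa (tensile)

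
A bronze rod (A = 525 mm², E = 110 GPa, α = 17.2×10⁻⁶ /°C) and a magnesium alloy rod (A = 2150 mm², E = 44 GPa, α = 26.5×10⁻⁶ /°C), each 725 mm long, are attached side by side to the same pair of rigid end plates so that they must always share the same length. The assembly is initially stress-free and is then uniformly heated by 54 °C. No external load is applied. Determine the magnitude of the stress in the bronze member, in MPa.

Both members must finish at the same length. With the larger α, the magnesium alloy tends to over-expand; the plates restrain it, putting the magnesium alloy in compression and the bronze in tension. With no external load the two internal forces are equal and opposite, magnitude P.
Compatibility of the two members (thermal + elastic change equal): (α₁ − α₂)ΔT = P·[1/(A₁E₁) + 1/(A₂E₂)].
|α₁ − α₂|·ΔT = 9.3×10⁻⁶ × 54 = 0.0005022.
1/(A₁E₁) + 1/(A₂E₂) = 1/(525×110×10³) + 1/(2150×44×10³) = 2.789×10⁻⁸ N⁻¹.
So P = 0.0005022 / 2.789×10⁻⁸ = 18.01 kN.
σ_{bronze} = P/A₁ = 18010/525 = 34.3 MPa, tensile.

σ ≈ 34.3 MPa (tensile)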